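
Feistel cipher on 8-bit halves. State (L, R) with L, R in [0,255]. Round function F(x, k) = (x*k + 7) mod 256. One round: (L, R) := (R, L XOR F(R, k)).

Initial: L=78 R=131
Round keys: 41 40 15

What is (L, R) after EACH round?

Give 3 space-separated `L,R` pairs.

Round 1 (k=41): L=131 R=76
Round 2 (k=40): L=76 R=100
Round 3 (k=15): L=100 R=175

Answer: 131,76 76,100 100,175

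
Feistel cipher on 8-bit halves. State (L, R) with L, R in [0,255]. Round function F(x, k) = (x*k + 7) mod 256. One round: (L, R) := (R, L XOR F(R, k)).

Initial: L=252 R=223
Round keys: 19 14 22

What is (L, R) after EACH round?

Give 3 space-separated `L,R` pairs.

Round 1 (k=19): L=223 R=104
Round 2 (k=14): L=104 R=104
Round 3 (k=22): L=104 R=159

Answer: 223,104 104,104 104,159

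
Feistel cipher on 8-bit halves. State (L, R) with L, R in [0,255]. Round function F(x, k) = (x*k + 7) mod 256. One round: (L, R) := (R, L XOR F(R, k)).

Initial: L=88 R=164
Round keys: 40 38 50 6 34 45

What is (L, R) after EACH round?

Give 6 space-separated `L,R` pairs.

Round 1 (k=40): L=164 R=255
Round 2 (k=38): L=255 R=69
Round 3 (k=50): L=69 R=126
Round 4 (k=6): L=126 R=190
Round 5 (k=34): L=190 R=61
Round 6 (k=45): L=61 R=126

Answer: 164,255 255,69 69,126 126,190 190,61 61,126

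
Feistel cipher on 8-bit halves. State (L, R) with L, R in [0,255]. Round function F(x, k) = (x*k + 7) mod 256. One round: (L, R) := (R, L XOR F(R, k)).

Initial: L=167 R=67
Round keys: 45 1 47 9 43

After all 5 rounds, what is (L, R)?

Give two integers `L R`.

Round 1 (k=45): L=67 R=105
Round 2 (k=1): L=105 R=51
Round 3 (k=47): L=51 R=13
Round 4 (k=9): L=13 R=79
Round 5 (k=43): L=79 R=65

Answer: 79 65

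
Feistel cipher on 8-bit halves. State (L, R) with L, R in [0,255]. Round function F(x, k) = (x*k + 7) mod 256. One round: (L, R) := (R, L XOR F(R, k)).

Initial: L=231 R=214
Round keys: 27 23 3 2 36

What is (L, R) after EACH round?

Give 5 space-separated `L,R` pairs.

Round 1 (k=27): L=214 R=126
Round 2 (k=23): L=126 R=143
Round 3 (k=3): L=143 R=202
Round 4 (k=2): L=202 R=20
Round 5 (k=36): L=20 R=29

Answer: 214,126 126,143 143,202 202,20 20,29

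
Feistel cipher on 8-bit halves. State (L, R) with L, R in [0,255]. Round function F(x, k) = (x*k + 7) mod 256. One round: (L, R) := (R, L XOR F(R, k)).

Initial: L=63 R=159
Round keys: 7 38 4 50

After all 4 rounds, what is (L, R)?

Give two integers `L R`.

Answer: 160 249

Derivation:
Round 1 (k=7): L=159 R=95
Round 2 (k=38): L=95 R=190
Round 3 (k=4): L=190 R=160
Round 4 (k=50): L=160 R=249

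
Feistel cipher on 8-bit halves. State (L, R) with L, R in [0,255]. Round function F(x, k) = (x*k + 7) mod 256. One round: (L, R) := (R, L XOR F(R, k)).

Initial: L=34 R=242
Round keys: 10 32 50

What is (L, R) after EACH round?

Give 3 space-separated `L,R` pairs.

Round 1 (k=10): L=242 R=89
Round 2 (k=32): L=89 R=213
Round 3 (k=50): L=213 R=248

Answer: 242,89 89,213 213,248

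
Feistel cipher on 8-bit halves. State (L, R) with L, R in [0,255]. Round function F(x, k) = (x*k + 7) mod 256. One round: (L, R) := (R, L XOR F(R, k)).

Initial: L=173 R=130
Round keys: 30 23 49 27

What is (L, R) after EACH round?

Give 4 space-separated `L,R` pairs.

Round 1 (k=30): L=130 R=238
Round 2 (k=23): L=238 R=235
Round 3 (k=49): L=235 R=236
Round 4 (k=27): L=236 R=0

Answer: 130,238 238,235 235,236 236,0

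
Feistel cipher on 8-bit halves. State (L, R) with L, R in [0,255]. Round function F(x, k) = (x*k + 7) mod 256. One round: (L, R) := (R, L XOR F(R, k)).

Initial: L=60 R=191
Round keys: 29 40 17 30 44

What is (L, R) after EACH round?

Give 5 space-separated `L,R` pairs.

Round 1 (k=29): L=191 R=150
Round 2 (k=40): L=150 R=200
Round 3 (k=17): L=200 R=217
Round 4 (k=30): L=217 R=189
Round 5 (k=44): L=189 R=90

Answer: 191,150 150,200 200,217 217,189 189,90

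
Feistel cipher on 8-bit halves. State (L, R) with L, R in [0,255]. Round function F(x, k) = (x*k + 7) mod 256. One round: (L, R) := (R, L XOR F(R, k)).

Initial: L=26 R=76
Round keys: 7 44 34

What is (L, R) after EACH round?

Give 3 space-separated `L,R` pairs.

Answer: 76,1 1,127 127,228

Derivation:
Round 1 (k=7): L=76 R=1
Round 2 (k=44): L=1 R=127
Round 3 (k=34): L=127 R=228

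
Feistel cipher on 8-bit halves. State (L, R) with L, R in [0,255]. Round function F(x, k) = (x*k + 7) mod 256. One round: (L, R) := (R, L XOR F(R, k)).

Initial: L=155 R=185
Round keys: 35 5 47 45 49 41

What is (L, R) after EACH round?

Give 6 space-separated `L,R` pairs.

Answer: 185,201 201,77 77,227 227,163 163,217 217,107

Derivation:
Round 1 (k=35): L=185 R=201
Round 2 (k=5): L=201 R=77
Round 3 (k=47): L=77 R=227
Round 4 (k=45): L=227 R=163
Round 5 (k=49): L=163 R=217
Round 6 (k=41): L=217 R=107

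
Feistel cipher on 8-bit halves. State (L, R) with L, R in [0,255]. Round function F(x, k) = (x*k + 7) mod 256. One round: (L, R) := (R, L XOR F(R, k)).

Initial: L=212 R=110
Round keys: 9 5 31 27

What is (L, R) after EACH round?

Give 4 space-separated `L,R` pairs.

Round 1 (k=9): L=110 R=49
Round 2 (k=5): L=49 R=146
Round 3 (k=31): L=146 R=132
Round 4 (k=27): L=132 R=97

Answer: 110,49 49,146 146,132 132,97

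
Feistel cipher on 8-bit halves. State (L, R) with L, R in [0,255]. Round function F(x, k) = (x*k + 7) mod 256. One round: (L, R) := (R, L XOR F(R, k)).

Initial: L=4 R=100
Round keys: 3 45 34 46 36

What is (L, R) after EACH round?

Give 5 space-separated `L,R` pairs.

Round 1 (k=3): L=100 R=55
Round 2 (k=45): L=55 R=214
Round 3 (k=34): L=214 R=68
Round 4 (k=46): L=68 R=233
Round 5 (k=36): L=233 R=143

Answer: 100,55 55,214 214,68 68,233 233,143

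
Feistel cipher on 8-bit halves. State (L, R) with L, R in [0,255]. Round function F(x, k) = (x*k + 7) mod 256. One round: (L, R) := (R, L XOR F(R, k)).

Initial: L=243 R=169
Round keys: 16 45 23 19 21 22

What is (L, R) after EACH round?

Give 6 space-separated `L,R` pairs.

Round 1 (k=16): L=169 R=100
Round 2 (k=45): L=100 R=50
Round 3 (k=23): L=50 R=225
Round 4 (k=19): L=225 R=136
Round 5 (k=21): L=136 R=206
Round 6 (k=22): L=206 R=51

Answer: 169,100 100,50 50,225 225,136 136,206 206,51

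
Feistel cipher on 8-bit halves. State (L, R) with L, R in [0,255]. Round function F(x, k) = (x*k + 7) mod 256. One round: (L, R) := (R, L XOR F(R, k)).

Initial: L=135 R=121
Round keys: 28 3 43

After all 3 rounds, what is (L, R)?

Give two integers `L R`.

Round 1 (k=28): L=121 R=196
Round 2 (k=3): L=196 R=42
Round 3 (k=43): L=42 R=209

Answer: 42 209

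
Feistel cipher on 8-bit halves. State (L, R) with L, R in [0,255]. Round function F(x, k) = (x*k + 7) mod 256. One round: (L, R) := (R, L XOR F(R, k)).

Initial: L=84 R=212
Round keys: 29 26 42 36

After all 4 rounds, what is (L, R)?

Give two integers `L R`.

Answer: 190 198

Derivation:
Round 1 (k=29): L=212 R=95
Round 2 (k=26): L=95 R=121
Round 3 (k=42): L=121 R=190
Round 4 (k=36): L=190 R=198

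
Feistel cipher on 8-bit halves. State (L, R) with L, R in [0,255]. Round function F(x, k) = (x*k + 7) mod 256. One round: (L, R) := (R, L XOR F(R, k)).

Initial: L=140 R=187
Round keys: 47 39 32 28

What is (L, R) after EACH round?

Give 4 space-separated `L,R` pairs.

Answer: 187,208 208,12 12,87 87,135

Derivation:
Round 1 (k=47): L=187 R=208
Round 2 (k=39): L=208 R=12
Round 3 (k=32): L=12 R=87
Round 4 (k=28): L=87 R=135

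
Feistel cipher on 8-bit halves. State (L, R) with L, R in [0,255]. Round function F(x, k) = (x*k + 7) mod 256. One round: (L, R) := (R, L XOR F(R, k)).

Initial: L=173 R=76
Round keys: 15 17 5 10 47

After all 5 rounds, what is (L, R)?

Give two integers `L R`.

Round 1 (k=15): L=76 R=214
Round 2 (k=17): L=214 R=113
Round 3 (k=5): L=113 R=234
Round 4 (k=10): L=234 R=90
Round 5 (k=47): L=90 R=103

Answer: 90 103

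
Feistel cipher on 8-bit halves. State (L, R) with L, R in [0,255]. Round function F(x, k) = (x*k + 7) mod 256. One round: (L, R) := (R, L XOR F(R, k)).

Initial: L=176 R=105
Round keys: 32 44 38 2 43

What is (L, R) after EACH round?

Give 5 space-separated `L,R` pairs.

Round 1 (k=32): L=105 R=151
Round 2 (k=44): L=151 R=146
Round 3 (k=38): L=146 R=36
Round 4 (k=2): L=36 R=221
Round 5 (k=43): L=221 R=2

Answer: 105,151 151,146 146,36 36,221 221,2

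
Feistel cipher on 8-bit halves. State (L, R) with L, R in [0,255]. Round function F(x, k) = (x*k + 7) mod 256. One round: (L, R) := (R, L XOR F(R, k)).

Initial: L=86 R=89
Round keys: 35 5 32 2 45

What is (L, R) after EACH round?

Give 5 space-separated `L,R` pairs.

Answer: 89,100 100,162 162,35 35,239 239,41

Derivation:
Round 1 (k=35): L=89 R=100
Round 2 (k=5): L=100 R=162
Round 3 (k=32): L=162 R=35
Round 4 (k=2): L=35 R=239
Round 5 (k=45): L=239 R=41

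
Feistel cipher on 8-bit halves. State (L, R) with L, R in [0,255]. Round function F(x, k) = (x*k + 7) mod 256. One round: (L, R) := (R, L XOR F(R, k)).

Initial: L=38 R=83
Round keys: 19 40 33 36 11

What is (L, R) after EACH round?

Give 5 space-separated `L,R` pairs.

Round 1 (k=19): L=83 R=22
Round 2 (k=40): L=22 R=36
Round 3 (k=33): L=36 R=189
Round 4 (k=36): L=189 R=191
Round 5 (k=11): L=191 R=129

Answer: 83,22 22,36 36,189 189,191 191,129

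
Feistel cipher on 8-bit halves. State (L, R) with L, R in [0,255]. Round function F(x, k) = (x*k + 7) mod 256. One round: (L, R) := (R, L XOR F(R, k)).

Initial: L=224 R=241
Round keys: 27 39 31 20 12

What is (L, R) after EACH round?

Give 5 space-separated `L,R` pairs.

Answer: 241,146 146,180 180,65 65,175 175,122

Derivation:
Round 1 (k=27): L=241 R=146
Round 2 (k=39): L=146 R=180
Round 3 (k=31): L=180 R=65
Round 4 (k=20): L=65 R=175
Round 5 (k=12): L=175 R=122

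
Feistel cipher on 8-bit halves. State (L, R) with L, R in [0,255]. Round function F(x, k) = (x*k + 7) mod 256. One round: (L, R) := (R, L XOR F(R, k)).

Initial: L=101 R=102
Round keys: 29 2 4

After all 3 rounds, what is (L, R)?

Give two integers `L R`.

Answer: 129 251

Derivation:
Round 1 (k=29): L=102 R=240
Round 2 (k=2): L=240 R=129
Round 3 (k=4): L=129 R=251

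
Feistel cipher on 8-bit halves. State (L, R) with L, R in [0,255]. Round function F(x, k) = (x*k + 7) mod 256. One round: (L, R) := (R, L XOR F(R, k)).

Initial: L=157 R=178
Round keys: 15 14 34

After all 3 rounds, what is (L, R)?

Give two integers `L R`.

Answer: 5 89

Derivation:
Round 1 (k=15): L=178 R=232
Round 2 (k=14): L=232 R=5
Round 3 (k=34): L=5 R=89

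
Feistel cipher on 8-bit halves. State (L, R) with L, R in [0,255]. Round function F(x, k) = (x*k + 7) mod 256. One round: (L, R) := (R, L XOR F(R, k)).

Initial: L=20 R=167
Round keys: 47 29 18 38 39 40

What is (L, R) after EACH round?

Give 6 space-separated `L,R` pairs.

Round 1 (k=47): L=167 R=164
Round 2 (k=29): L=164 R=60
Round 3 (k=18): L=60 R=155
Round 4 (k=38): L=155 R=53
Round 5 (k=39): L=53 R=129
Round 6 (k=40): L=129 R=26

Answer: 167,164 164,60 60,155 155,53 53,129 129,26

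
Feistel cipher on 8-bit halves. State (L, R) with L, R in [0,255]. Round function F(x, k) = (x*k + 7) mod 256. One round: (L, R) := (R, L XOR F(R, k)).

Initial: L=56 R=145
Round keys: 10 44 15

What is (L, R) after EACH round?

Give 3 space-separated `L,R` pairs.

Round 1 (k=10): L=145 R=137
Round 2 (k=44): L=137 R=2
Round 3 (k=15): L=2 R=172

Answer: 145,137 137,2 2,172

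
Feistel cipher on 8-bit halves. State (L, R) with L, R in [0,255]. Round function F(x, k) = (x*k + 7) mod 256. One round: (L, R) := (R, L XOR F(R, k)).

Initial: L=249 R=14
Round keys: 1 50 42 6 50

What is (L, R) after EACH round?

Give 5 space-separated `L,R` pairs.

Answer: 14,236 236,17 17,61 61,100 100,178

Derivation:
Round 1 (k=1): L=14 R=236
Round 2 (k=50): L=236 R=17
Round 3 (k=42): L=17 R=61
Round 4 (k=6): L=61 R=100
Round 5 (k=50): L=100 R=178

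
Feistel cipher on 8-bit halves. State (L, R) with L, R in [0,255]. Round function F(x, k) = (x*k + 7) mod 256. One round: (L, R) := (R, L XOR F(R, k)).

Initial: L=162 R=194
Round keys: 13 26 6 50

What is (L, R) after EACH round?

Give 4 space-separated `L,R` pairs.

Answer: 194,67 67,23 23,210 210,28

Derivation:
Round 1 (k=13): L=194 R=67
Round 2 (k=26): L=67 R=23
Round 3 (k=6): L=23 R=210
Round 4 (k=50): L=210 R=28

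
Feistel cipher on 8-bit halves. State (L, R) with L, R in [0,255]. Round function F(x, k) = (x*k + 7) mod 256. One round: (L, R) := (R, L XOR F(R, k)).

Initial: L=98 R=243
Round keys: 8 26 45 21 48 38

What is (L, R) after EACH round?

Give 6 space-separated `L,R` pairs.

Answer: 243,253 253,74 74,244 244,65 65,195 195,184

Derivation:
Round 1 (k=8): L=243 R=253
Round 2 (k=26): L=253 R=74
Round 3 (k=45): L=74 R=244
Round 4 (k=21): L=244 R=65
Round 5 (k=48): L=65 R=195
Round 6 (k=38): L=195 R=184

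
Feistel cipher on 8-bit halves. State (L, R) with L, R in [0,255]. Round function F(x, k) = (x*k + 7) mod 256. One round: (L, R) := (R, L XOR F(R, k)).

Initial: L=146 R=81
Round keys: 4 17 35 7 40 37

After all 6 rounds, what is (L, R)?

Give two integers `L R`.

Answer: 92 62

Derivation:
Round 1 (k=4): L=81 R=217
Round 2 (k=17): L=217 R=33
Round 3 (k=35): L=33 R=83
Round 4 (k=7): L=83 R=109
Round 5 (k=40): L=109 R=92
Round 6 (k=37): L=92 R=62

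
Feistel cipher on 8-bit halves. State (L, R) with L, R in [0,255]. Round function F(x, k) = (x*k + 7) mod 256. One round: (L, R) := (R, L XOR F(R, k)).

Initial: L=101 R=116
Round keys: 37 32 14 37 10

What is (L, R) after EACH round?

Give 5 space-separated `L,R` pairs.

Round 1 (k=37): L=116 R=174
Round 2 (k=32): L=174 R=179
Round 3 (k=14): L=179 R=127
Round 4 (k=37): L=127 R=209
Round 5 (k=10): L=209 R=78

Answer: 116,174 174,179 179,127 127,209 209,78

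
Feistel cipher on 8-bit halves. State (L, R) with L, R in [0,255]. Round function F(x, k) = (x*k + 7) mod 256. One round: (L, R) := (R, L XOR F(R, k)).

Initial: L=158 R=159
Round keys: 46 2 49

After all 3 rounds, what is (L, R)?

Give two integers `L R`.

Round 1 (k=46): L=159 R=7
Round 2 (k=2): L=7 R=138
Round 3 (k=49): L=138 R=118

Answer: 138 118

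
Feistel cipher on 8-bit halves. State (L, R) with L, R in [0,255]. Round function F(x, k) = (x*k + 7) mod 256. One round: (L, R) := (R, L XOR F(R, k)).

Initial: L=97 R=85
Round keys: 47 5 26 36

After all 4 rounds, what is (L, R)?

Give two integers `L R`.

Answer: 150 156

Derivation:
Round 1 (k=47): L=85 R=195
Round 2 (k=5): L=195 R=131
Round 3 (k=26): L=131 R=150
Round 4 (k=36): L=150 R=156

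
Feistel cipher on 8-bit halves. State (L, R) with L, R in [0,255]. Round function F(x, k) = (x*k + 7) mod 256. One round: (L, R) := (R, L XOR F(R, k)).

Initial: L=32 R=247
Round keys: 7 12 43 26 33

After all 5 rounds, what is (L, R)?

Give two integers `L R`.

Answer: 189 59

Derivation:
Round 1 (k=7): L=247 R=232
Round 2 (k=12): L=232 R=16
Round 3 (k=43): L=16 R=95
Round 4 (k=26): L=95 R=189
Round 5 (k=33): L=189 R=59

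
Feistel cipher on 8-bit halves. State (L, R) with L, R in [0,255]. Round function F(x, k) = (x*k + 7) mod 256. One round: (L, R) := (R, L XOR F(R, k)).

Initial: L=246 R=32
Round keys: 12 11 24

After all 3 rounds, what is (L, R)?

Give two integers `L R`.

Round 1 (k=12): L=32 R=113
Round 2 (k=11): L=113 R=194
Round 3 (k=24): L=194 R=70

Answer: 194 70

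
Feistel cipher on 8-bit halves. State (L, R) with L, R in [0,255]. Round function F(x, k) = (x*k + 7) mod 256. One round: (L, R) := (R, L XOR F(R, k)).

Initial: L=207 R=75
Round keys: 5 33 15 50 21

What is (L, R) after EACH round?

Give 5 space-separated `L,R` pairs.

Round 1 (k=5): L=75 R=177
Round 2 (k=33): L=177 R=147
Round 3 (k=15): L=147 R=21
Round 4 (k=50): L=21 R=178
Round 5 (k=21): L=178 R=180

Answer: 75,177 177,147 147,21 21,178 178,180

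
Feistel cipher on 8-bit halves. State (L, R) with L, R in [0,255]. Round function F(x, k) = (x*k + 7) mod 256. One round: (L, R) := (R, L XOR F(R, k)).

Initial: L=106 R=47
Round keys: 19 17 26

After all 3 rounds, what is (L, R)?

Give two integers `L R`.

Answer: 250 133

Derivation:
Round 1 (k=19): L=47 R=238
Round 2 (k=17): L=238 R=250
Round 3 (k=26): L=250 R=133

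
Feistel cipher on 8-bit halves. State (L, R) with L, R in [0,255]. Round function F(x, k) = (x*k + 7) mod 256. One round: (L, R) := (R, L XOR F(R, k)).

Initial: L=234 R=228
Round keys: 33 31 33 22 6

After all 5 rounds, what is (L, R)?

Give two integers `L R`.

Answer: 245 205

Derivation:
Round 1 (k=33): L=228 R=129
Round 2 (k=31): L=129 R=66
Round 3 (k=33): L=66 R=8
Round 4 (k=22): L=8 R=245
Round 5 (k=6): L=245 R=205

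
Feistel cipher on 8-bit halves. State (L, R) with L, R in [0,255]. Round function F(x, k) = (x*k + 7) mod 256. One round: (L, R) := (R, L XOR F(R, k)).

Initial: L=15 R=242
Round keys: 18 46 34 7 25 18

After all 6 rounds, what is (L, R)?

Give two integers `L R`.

Answer: 19 250

Derivation:
Round 1 (k=18): L=242 R=4
Round 2 (k=46): L=4 R=77
Round 3 (k=34): L=77 R=69
Round 4 (k=7): L=69 R=167
Round 5 (k=25): L=167 R=19
Round 6 (k=18): L=19 R=250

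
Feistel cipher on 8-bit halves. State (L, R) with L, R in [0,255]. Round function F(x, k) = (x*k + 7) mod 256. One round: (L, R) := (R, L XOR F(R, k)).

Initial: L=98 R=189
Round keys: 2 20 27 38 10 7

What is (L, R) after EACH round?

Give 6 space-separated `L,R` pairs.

Round 1 (k=2): L=189 R=227
Round 2 (k=20): L=227 R=126
Round 3 (k=27): L=126 R=178
Round 4 (k=38): L=178 R=13
Round 5 (k=10): L=13 R=59
Round 6 (k=7): L=59 R=169

Answer: 189,227 227,126 126,178 178,13 13,59 59,169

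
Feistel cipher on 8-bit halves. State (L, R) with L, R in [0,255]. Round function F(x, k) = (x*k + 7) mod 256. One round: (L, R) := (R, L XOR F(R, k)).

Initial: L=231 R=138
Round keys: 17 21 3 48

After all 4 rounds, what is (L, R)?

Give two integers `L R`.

Round 1 (k=17): L=138 R=214
Round 2 (k=21): L=214 R=31
Round 3 (k=3): L=31 R=178
Round 4 (k=48): L=178 R=120

Answer: 178 120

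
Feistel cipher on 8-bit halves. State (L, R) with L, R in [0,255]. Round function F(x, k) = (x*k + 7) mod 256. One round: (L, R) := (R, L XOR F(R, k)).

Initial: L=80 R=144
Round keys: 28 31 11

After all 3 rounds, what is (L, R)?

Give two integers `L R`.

Round 1 (k=28): L=144 R=151
Round 2 (k=31): L=151 R=192
Round 3 (k=11): L=192 R=208

Answer: 192 208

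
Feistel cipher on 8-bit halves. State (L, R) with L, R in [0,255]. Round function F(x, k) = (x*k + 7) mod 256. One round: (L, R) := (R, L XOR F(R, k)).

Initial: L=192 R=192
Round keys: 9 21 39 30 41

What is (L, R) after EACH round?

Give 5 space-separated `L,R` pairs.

Answer: 192,7 7,90 90,186 186,137 137,66

Derivation:
Round 1 (k=9): L=192 R=7
Round 2 (k=21): L=7 R=90
Round 3 (k=39): L=90 R=186
Round 4 (k=30): L=186 R=137
Round 5 (k=41): L=137 R=66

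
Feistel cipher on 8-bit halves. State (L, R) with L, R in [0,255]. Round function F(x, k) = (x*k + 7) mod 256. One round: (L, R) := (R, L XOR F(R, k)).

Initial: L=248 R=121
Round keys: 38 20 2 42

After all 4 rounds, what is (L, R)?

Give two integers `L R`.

Answer: 46 129

Derivation:
Round 1 (k=38): L=121 R=5
Round 2 (k=20): L=5 R=18
Round 3 (k=2): L=18 R=46
Round 4 (k=42): L=46 R=129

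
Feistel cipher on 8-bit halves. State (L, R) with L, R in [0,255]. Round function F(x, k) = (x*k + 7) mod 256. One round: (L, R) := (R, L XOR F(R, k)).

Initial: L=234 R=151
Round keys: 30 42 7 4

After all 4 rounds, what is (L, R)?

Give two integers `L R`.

Answer: 54 237

Derivation:
Round 1 (k=30): L=151 R=83
Round 2 (k=42): L=83 R=50
Round 3 (k=7): L=50 R=54
Round 4 (k=4): L=54 R=237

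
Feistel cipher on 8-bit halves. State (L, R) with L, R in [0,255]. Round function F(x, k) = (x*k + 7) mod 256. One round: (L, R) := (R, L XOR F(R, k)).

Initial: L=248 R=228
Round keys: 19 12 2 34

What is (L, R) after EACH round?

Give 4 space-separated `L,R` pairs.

Round 1 (k=19): L=228 R=11
Round 2 (k=12): L=11 R=111
Round 3 (k=2): L=111 R=238
Round 4 (k=34): L=238 R=204

Answer: 228,11 11,111 111,238 238,204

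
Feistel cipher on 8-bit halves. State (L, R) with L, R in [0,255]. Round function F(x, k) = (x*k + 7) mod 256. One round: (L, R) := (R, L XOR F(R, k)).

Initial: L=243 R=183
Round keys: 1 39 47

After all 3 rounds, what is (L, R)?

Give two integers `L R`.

Round 1 (k=1): L=183 R=77
Round 2 (k=39): L=77 R=117
Round 3 (k=47): L=117 R=207

Answer: 117 207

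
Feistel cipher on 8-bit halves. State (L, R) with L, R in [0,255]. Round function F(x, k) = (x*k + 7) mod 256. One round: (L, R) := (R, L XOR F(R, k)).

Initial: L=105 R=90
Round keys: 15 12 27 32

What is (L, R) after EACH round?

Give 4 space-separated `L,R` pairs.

Answer: 90,36 36,237 237,34 34,170

Derivation:
Round 1 (k=15): L=90 R=36
Round 2 (k=12): L=36 R=237
Round 3 (k=27): L=237 R=34
Round 4 (k=32): L=34 R=170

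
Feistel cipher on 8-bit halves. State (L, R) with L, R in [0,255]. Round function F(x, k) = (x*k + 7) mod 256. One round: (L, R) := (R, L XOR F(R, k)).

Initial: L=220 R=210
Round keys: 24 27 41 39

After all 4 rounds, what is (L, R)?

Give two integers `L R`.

Round 1 (k=24): L=210 R=107
Round 2 (k=27): L=107 R=130
Round 3 (k=41): L=130 R=178
Round 4 (k=39): L=178 R=167

Answer: 178 167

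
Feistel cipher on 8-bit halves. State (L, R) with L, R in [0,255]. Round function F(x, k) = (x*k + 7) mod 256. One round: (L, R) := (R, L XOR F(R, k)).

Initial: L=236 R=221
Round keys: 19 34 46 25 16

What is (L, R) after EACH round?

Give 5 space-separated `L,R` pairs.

Round 1 (k=19): L=221 R=130
Round 2 (k=34): L=130 R=150
Round 3 (k=46): L=150 R=121
Round 4 (k=25): L=121 R=78
Round 5 (k=16): L=78 R=158

Answer: 221,130 130,150 150,121 121,78 78,158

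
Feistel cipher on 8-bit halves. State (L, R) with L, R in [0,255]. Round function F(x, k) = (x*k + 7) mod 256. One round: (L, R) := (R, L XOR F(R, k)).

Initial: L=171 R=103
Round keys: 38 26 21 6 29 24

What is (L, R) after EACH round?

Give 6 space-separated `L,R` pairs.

Round 1 (k=38): L=103 R=250
Round 2 (k=26): L=250 R=12
Round 3 (k=21): L=12 R=249
Round 4 (k=6): L=249 R=209
Round 5 (k=29): L=209 R=77
Round 6 (k=24): L=77 R=238

Answer: 103,250 250,12 12,249 249,209 209,77 77,238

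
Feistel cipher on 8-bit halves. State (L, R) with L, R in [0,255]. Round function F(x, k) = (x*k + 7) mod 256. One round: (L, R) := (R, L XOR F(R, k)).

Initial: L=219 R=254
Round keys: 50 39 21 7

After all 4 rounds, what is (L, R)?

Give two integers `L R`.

Round 1 (k=50): L=254 R=120
Round 2 (k=39): L=120 R=177
Round 3 (k=21): L=177 R=244
Round 4 (k=7): L=244 R=2

Answer: 244 2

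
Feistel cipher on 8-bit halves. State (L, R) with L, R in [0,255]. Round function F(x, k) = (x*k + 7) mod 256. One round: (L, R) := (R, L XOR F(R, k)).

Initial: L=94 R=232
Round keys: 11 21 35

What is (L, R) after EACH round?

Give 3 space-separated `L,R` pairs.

Round 1 (k=11): L=232 R=161
Round 2 (k=21): L=161 R=212
Round 3 (k=35): L=212 R=162

Answer: 232,161 161,212 212,162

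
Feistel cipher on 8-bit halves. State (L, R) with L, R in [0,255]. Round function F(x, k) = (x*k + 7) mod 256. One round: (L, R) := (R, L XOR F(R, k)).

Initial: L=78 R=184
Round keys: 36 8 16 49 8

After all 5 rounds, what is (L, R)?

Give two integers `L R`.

Answer: 114 73

Derivation:
Round 1 (k=36): L=184 R=169
Round 2 (k=8): L=169 R=247
Round 3 (k=16): L=247 R=222
Round 4 (k=49): L=222 R=114
Round 5 (k=8): L=114 R=73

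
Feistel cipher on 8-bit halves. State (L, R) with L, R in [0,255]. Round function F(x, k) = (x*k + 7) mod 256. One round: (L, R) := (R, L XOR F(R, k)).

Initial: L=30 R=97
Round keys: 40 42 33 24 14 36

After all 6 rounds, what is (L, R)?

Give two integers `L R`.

Answer: 239 68

Derivation:
Round 1 (k=40): L=97 R=49
Round 2 (k=42): L=49 R=112
Round 3 (k=33): L=112 R=70
Round 4 (k=24): L=70 R=231
Round 5 (k=14): L=231 R=239
Round 6 (k=36): L=239 R=68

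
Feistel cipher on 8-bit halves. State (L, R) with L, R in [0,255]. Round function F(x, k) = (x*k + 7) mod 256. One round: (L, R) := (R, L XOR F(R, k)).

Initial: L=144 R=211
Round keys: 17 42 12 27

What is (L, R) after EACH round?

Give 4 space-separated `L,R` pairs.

Round 1 (k=17): L=211 R=154
Round 2 (k=42): L=154 R=152
Round 3 (k=12): L=152 R=189
Round 4 (k=27): L=189 R=110

Answer: 211,154 154,152 152,189 189,110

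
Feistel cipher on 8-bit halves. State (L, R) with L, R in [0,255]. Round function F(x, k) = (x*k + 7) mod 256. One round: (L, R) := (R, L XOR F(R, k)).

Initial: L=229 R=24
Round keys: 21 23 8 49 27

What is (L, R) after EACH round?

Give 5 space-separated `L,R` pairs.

Round 1 (k=21): L=24 R=26
Round 2 (k=23): L=26 R=69
Round 3 (k=8): L=69 R=53
Round 4 (k=49): L=53 R=105
Round 5 (k=27): L=105 R=47

Answer: 24,26 26,69 69,53 53,105 105,47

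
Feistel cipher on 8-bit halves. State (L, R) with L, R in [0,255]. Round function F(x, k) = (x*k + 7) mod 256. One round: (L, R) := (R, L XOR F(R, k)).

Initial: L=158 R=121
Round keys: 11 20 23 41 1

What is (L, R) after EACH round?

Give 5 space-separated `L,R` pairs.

Round 1 (k=11): L=121 R=164
Round 2 (k=20): L=164 R=174
Round 3 (k=23): L=174 R=13
Round 4 (k=41): L=13 R=178
Round 5 (k=1): L=178 R=180

Answer: 121,164 164,174 174,13 13,178 178,180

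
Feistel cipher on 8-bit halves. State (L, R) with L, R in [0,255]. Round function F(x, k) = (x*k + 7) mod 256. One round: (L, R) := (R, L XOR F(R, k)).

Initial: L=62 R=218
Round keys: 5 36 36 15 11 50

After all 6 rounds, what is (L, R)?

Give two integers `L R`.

Round 1 (k=5): L=218 R=119
Round 2 (k=36): L=119 R=25
Round 3 (k=36): L=25 R=252
Round 4 (k=15): L=252 R=210
Round 5 (k=11): L=210 R=241
Round 6 (k=50): L=241 R=203

Answer: 241 203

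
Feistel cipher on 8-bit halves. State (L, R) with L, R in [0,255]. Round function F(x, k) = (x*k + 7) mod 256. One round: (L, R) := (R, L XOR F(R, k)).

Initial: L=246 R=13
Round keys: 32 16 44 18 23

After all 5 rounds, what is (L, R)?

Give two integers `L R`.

Answer: 89 40

Derivation:
Round 1 (k=32): L=13 R=81
Round 2 (k=16): L=81 R=26
Round 3 (k=44): L=26 R=46
Round 4 (k=18): L=46 R=89
Round 5 (k=23): L=89 R=40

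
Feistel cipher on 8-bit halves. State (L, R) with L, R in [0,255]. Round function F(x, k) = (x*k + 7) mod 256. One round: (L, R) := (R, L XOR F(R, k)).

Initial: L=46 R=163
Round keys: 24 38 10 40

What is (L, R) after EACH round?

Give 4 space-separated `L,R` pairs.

Answer: 163,97 97,206 206,114 114,25

Derivation:
Round 1 (k=24): L=163 R=97
Round 2 (k=38): L=97 R=206
Round 3 (k=10): L=206 R=114
Round 4 (k=40): L=114 R=25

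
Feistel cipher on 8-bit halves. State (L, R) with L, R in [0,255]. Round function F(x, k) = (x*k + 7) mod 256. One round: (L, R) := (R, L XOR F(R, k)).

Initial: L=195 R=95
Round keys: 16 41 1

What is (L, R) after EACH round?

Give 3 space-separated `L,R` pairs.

Answer: 95,52 52,4 4,63

Derivation:
Round 1 (k=16): L=95 R=52
Round 2 (k=41): L=52 R=4
Round 3 (k=1): L=4 R=63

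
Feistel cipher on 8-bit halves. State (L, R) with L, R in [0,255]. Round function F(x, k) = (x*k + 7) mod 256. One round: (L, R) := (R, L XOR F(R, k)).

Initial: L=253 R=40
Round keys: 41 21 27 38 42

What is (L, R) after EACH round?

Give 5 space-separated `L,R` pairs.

Round 1 (k=41): L=40 R=146
Round 2 (k=21): L=146 R=41
Round 3 (k=27): L=41 R=200
Round 4 (k=38): L=200 R=158
Round 5 (k=42): L=158 R=59

Answer: 40,146 146,41 41,200 200,158 158,59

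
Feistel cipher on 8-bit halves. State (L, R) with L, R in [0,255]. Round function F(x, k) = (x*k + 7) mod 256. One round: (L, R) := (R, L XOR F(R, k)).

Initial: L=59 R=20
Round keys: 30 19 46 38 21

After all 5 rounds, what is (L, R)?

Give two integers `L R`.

Answer: 82 44

Derivation:
Round 1 (k=30): L=20 R=100
Round 2 (k=19): L=100 R=103
Round 3 (k=46): L=103 R=237
Round 4 (k=38): L=237 R=82
Round 5 (k=21): L=82 R=44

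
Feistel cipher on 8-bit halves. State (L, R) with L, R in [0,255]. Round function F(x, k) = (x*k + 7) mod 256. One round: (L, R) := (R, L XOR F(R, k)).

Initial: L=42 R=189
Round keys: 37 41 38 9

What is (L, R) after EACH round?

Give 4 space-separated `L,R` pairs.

Answer: 189,114 114,244 244,77 77,72

Derivation:
Round 1 (k=37): L=189 R=114
Round 2 (k=41): L=114 R=244
Round 3 (k=38): L=244 R=77
Round 4 (k=9): L=77 R=72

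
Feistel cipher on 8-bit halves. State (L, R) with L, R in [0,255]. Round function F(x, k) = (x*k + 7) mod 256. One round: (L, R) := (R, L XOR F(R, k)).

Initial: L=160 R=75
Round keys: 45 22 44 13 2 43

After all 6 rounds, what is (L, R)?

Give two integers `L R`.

Answer: 158 213

Derivation:
Round 1 (k=45): L=75 R=150
Round 2 (k=22): L=150 R=160
Round 3 (k=44): L=160 R=17
Round 4 (k=13): L=17 R=68
Round 5 (k=2): L=68 R=158
Round 6 (k=43): L=158 R=213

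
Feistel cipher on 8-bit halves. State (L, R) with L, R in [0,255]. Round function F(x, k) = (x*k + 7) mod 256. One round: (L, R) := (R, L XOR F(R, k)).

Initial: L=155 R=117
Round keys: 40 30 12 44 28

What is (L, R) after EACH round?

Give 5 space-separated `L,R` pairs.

Round 1 (k=40): L=117 R=212
Round 2 (k=30): L=212 R=170
Round 3 (k=12): L=170 R=43
Round 4 (k=44): L=43 R=193
Round 5 (k=28): L=193 R=8

Answer: 117,212 212,170 170,43 43,193 193,8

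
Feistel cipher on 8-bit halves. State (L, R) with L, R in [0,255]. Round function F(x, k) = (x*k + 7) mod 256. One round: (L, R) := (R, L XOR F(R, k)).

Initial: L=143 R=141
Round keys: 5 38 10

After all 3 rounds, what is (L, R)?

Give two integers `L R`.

Answer: 28 88

Derivation:
Round 1 (k=5): L=141 R=71
Round 2 (k=38): L=71 R=28
Round 3 (k=10): L=28 R=88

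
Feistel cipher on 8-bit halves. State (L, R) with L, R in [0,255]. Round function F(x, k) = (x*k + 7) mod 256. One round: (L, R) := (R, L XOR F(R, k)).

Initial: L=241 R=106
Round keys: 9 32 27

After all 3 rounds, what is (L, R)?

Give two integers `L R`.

Round 1 (k=9): L=106 R=48
Round 2 (k=32): L=48 R=109
Round 3 (k=27): L=109 R=182

Answer: 109 182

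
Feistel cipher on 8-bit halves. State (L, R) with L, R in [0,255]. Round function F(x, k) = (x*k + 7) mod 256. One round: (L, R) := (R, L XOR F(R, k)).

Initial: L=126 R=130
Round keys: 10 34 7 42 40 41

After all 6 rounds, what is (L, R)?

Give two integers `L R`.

Round 1 (k=10): L=130 R=101
Round 2 (k=34): L=101 R=243
Round 3 (k=7): L=243 R=201
Round 4 (k=42): L=201 R=242
Round 5 (k=40): L=242 R=30
Round 6 (k=41): L=30 R=39

Answer: 30 39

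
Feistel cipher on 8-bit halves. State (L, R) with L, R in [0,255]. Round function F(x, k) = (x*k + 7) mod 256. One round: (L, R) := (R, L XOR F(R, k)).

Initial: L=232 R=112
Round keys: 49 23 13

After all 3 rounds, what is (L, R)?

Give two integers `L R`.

Answer: 32 56

Derivation:
Round 1 (k=49): L=112 R=159
Round 2 (k=23): L=159 R=32
Round 3 (k=13): L=32 R=56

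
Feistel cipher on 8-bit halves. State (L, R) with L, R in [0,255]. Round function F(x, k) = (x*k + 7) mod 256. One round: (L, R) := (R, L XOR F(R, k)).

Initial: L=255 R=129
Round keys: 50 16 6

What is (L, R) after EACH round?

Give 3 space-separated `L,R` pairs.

Answer: 129,198 198,230 230,173

Derivation:
Round 1 (k=50): L=129 R=198
Round 2 (k=16): L=198 R=230
Round 3 (k=6): L=230 R=173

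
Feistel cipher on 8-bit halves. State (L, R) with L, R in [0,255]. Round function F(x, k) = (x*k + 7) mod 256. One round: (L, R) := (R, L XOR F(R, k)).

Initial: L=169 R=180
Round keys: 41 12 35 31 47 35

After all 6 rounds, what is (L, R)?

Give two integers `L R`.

Round 1 (k=41): L=180 R=114
Round 2 (k=12): L=114 R=235
Round 3 (k=35): L=235 R=90
Round 4 (k=31): L=90 R=6
Round 5 (k=47): L=6 R=123
Round 6 (k=35): L=123 R=222

Answer: 123 222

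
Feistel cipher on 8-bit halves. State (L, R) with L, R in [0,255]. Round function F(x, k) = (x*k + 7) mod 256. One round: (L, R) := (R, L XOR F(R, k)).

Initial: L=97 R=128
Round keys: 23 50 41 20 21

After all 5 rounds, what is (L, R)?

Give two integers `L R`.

Round 1 (k=23): L=128 R=230
Round 2 (k=50): L=230 R=115
Round 3 (k=41): L=115 R=148
Round 4 (k=20): L=148 R=228
Round 5 (k=21): L=228 R=47

Answer: 228 47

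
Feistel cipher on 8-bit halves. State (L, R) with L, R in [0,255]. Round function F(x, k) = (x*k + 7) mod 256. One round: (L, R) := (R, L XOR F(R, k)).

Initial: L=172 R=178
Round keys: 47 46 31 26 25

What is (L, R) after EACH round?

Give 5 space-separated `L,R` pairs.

Answer: 178,25 25,55 55,169 169,6 6,52

Derivation:
Round 1 (k=47): L=178 R=25
Round 2 (k=46): L=25 R=55
Round 3 (k=31): L=55 R=169
Round 4 (k=26): L=169 R=6
Round 5 (k=25): L=6 R=52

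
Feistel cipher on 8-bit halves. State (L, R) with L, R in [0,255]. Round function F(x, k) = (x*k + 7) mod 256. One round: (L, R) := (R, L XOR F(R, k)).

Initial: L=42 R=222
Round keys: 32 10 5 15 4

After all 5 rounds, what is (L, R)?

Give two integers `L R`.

Round 1 (k=32): L=222 R=237
Round 2 (k=10): L=237 R=151
Round 3 (k=5): L=151 R=23
Round 4 (k=15): L=23 R=247
Round 5 (k=4): L=247 R=244

Answer: 247 244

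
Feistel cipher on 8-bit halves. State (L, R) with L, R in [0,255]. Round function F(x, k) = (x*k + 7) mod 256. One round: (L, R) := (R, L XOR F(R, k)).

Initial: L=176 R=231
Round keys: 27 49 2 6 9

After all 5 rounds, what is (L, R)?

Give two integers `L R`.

Answer: 117 15

Derivation:
Round 1 (k=27): L=231 R=212
Round 2 (k=49): L=212 R=124
Round 3 (k=2): L=124 R=43
Round 4 (k=6): L=43 R=117
Round 5 (k=9): L=117 R=15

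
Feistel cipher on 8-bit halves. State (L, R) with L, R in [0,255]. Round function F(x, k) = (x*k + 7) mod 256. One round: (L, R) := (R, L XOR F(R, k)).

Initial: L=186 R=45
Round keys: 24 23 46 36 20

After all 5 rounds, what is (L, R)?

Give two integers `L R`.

Round 1 (k=24): L=45 R=133
Round 2 (k=23): L=133 R=215
Round 3 (k=46): L=215 R=44
Round 4 (k=36): L=44 R=224
Round 5 (k=20): L=224 R=171

Answer: 224 171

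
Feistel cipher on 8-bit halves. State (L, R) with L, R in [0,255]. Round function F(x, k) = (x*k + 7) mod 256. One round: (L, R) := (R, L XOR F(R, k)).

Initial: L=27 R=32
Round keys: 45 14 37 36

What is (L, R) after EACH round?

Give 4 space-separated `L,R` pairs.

Round 1 (k=45): L=32 R=188
Round 2 (k=14): L=188 R=111
Round 3 (k=37): L=111 R=174
Round 4 (k=36): L=174 R=16

Answer: 32,188 188,111 111,174 174,16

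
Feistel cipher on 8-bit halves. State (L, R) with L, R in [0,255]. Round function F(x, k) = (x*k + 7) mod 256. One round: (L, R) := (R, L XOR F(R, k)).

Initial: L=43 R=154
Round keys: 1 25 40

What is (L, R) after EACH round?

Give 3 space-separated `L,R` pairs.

Round 1 (k=1): L=154 R=138
Round 2 (k=25): L=138 R=27
Round 3 (k=40): L=27 R=181

Answer: 154,138 138,27 27,181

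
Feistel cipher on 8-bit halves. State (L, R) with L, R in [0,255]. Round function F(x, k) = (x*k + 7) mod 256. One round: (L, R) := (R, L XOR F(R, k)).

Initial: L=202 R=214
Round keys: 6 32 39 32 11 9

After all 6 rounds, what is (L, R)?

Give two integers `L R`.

Answer: 134 171

Derivation:
Round 1 (k=6): L=214 R=193
Round 2 (k=32): L=193 R=241
Round 3 (k=39): L=241 R=127
Round 4 (k=32): L=127 R=22
Round 5 (k=11): L=22 R=134
Round 6 (k=9): L=134 R=171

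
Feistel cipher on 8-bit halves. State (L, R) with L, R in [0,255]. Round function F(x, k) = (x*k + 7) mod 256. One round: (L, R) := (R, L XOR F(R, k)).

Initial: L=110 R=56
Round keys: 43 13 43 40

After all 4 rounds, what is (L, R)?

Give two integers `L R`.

Answer: 106 187

Derivation:
Round 1 (k=43): L=56 R=1
Round 2 (k=13): L=1 R=44
Round 3 (k=43): L=44 R=106
Round 4 (k=40): L=106 R=187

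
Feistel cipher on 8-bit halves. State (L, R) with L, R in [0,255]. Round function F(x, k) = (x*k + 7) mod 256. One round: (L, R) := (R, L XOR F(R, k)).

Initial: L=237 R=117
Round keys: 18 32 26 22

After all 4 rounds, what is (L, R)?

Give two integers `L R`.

Answer: 55 51

Derivation:
Round 1 (k=18): L=117 R=172
Round 2 (k=32): L=172 R=242
Round 3 (k=26): L=242 R=55
Round 4 (k=22): L=55 R=51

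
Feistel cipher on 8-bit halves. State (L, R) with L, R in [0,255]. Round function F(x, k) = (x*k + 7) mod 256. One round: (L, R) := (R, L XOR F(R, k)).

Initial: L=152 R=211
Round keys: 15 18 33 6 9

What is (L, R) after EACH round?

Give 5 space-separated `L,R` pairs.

Answer: 211,252 252,108 108,15 15,13 13,115

Derivation:
Round 1 (k=15): L=211 R=252
Round 2 (k=18): L=252 R=108
Round 3 (k=33): L=108 R=15
Round 4 (k=6): L=15 R=13
Round 5 (k=9): L=13 R=115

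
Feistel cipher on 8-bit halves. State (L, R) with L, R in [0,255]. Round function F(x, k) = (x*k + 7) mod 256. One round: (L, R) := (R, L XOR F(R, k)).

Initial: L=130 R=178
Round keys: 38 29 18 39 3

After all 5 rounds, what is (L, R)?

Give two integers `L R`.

Answer: 115 162

Derivation:
Round 1 (k=38): L=178 R=241
Round 2 (k=29): L=241 R=230
Round 3 (k=18): L=230 R=194
Round 4 (k=39): L=194 R=115
Round 5 (k=3): L=115 R=162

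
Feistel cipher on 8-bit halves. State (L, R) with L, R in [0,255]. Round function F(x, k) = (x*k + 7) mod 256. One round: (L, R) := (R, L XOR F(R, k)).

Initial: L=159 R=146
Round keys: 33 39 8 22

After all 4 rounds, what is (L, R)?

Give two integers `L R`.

Round 1 (k=33): L=146 R=70
Round 2 (k=39): L=70 R=35
Round 3 (k=8): L=35 R=89
Round 4 (k=22): L=89 R=142

Answer: 89 142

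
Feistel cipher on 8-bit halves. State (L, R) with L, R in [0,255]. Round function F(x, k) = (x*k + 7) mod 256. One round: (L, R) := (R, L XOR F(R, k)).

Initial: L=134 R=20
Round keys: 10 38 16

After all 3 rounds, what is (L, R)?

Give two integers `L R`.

Round 1 (k=10): L=20 R=73
Round 2 (k=38): L=73 R=201
Round 3 (k=16): L=201 R=222

Answer: 201 222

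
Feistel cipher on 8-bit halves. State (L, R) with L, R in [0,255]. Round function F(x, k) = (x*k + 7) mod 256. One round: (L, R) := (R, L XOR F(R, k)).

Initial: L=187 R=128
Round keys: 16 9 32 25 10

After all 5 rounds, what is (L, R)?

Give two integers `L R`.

Round 1 (k=16): L=128 R=188
Round 2 (k=9): L=188 R=35
Round 3 (k=32): L=35 R=219
Round 4 (k=25): L=219 R=73
Round 5 (k=10): L=73 R=58

Answer: 73 58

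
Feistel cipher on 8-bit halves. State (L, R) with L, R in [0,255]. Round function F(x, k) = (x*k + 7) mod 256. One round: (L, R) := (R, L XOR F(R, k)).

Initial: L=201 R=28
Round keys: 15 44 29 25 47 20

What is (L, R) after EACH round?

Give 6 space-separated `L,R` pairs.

Answer: 28,98 98,195 195,124 124,224 224,91 91,195

Derivation:
Round 1 (k=15): L=28 R=98
Round 2 (k=44): L=98 R=195
Round 3 (k=29): L=195 R=124
Round 4 (k=25): L=124 R=224
Round 5 (k=47): L=224 R=91
Round 6 (k=20): L=91 R=195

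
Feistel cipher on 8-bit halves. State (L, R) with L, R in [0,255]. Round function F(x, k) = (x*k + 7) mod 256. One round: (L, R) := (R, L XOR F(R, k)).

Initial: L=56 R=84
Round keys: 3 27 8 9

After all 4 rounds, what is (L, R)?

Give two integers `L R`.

Round 1 (k=3): L=84 R=59
Round 2 (k=27): L=59 R=20
Round 3 (k=8): L=20 R=156
Round 4 (k=9): L=156 R=151

Answer: 156 151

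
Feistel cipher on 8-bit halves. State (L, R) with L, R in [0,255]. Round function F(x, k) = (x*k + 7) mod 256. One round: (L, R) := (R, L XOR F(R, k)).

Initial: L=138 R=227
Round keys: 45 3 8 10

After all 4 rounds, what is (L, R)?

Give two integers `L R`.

Round 1 (k=45): L=227 R=100
Round 2 (k=3): L=100 R=208
Round 3 (k=8): L=208 R=227
Round 4 (k=10): L=227 R=53

Answer: 227 53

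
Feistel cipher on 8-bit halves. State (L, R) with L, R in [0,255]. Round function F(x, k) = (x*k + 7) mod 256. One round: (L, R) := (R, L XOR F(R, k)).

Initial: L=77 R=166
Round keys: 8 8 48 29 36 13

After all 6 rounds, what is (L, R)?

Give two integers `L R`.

Round 1 (k=8): L=166 R=122
Round 2 (k=8): L=122 R=113
Round 3 (k=48): L=113 R=77
Round 4 (k=29): L=77 R=177
Round 5 (k=36): L=177 R=166
Round 6 (k=13): L=166 R=196

Answer: 166 196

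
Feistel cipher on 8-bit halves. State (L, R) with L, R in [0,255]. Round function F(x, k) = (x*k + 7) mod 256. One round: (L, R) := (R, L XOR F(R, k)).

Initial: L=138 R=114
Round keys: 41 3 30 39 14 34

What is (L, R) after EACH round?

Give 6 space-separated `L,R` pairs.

Answer: 114,195 195,34 34,192 192,101 101,77 77,36

Derivation:
Round 1 (k=41): L=114 R=195
Round 2 (k=3): L=195 R=34
Round 3 (k=30): L=34 R=192
Round 4 (k=39): L=192 R=101
Round 5 (k=14): L=101 R=77
Round 6 (k=34): L=77 R=36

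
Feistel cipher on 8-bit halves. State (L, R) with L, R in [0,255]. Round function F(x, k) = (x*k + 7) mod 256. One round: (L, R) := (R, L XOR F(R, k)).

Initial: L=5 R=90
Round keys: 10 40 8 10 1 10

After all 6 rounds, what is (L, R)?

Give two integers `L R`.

Answer: 34 231

Derivation:
Round 1 (k=10): L=90 R=142
Round 2 (k=40): L=142 R=109
Round 3 (k=8): L=109 R=225
Round 4 (k=10): L=225 R=188
Round 5 (k=1): L=188 R=34
Round 6 (k=10): L=34 R=231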